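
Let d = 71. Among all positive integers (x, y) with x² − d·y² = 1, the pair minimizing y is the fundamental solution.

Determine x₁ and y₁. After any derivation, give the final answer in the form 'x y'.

3480 413

√71 → a₀=8, period (2,2,1,7,1,2,2,16); ℓ=8 even so k=7
step 0: (8, 1)  from 8·(1,0) + (0,1)
step 1: (17, 2)  from 2·(8,1) + (1,0)
step 2: (42, 5)  from 2·(17,2) + (8,1)
…
step 6: (1483, 176)  from 2·(514,61) + (455,54)
step 7: (3480, 413)  from 2·(1483,176) + (514,61)
(x₁, y₁) = (3480, 413);  3480² − 71·413² = 1 ✓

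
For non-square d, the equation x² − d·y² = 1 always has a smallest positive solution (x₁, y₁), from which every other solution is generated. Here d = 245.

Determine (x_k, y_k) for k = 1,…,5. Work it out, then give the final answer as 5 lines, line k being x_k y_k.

[15; 1,1,1,7,6,7,1,1,1,30] for √245; ℓ=10 ⇒ convergent index 9
a_0=15:  p_0=15·1+0=15,  q_0=15·0+1=1
a_1=1:  p_1=1·15+1=16,  q_1=1·1+0=1
…
a_4=7:  p_4=7·47+31=360,  q_4=7·3+2=23
a_5=6:  p_5=6·360+47=2207,  q_5=6·23+3=141
a_6=7:  p_6=7·2207+360=15809,  q_6=7·141+23=1010
a_7=1:  p_7=1·15809+2207=18016,  q_7=1·1010+141=1151
a_8=1:  p_8=1·18016+15809=33825,  q_8=1·1151+1010=2161
a_9=1:  p_9=1·33825+18016=51841,  q_9=1·2161+1151=3312
(x₁, y₁) = (51841, 3312);  51841² − 245·3312² = 1 ✓
(x_2, y_2) = (51841·51841 + 245·3312·3312, 51841·3312 + 3312·51841) = (5374978561, 343394784)
(x_3, y_3) = (51841·5374978561 + 245·3312·343394784, 51841·343394784 + 3312·5374978561) = (557288527109761, 35603857991376)
(x_4, y_4) = (51841·557288527109761 + 245·3312·35603857991376, 51841·35603857991376 + 3312·557288527109761) = (57780789062419261441, 3691479203918451648)
(x_5, y_5) = (51841·57780789062419261441 + 245·3312·3691479203918451648, 51841·3691479203918451648 + 3312·57780789062419261441) = (5990827771012465337616001, 382739946785069045776560)

51841 3312
5374978561 343394784
557288527109761 35603857991376
57780789062419261441 3691479203918451648
5990827771012465337616001 382739946785069045776560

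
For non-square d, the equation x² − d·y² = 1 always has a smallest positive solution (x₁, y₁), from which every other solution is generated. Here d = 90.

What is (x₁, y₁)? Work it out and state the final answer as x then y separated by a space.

19 2

d=90: √d = [9; 2,18] (ℓ=2, even), read p_1/q_1
i=0: a=9 ⇒ p=9, q=1
i=1: a=2 ⇒ p=19, q=2
(x₁, y₁) = (19, 2);  19² − 90·2² = 1 ✓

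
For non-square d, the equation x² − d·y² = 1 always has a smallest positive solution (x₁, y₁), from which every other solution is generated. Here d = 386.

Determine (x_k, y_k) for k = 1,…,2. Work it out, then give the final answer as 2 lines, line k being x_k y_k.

111555 5678
24889036049 1266818580

√386 → a₀=19, period (1,1,1,4,1,18,1,4,1,1,1,38); ℓ=12 even so k=11
a_0=19:  p_0=19·1+0=19,  q_0=19·0+1=1
a_1=1:  p_1=1·19+1=20,  q_1=1·1+0=1
a_2=1:  p_2=1·20+19=39,  q_2=1·1+1=2
…
a_4=4:  p_4=4·59+39=275,  q_4=4·3+2=14
…
a_6=18:  p_6=18·334+275=6287,  q_6=18·17+14=320
…
a_10=1:  p_10=1·39392+32771=72163,  q_10=1·2005+1668=3673
a_11=1:  p_11=1·72163+39392=111555,  q_11=1·3673+2005=5678
→ (111555, 5678).  Check: 111555²=12444518025, 386·5678²=12444518024, difference 1.
n=2: (111555,5678)∘(111555,5678) = (111555·111555+386·5678·5678, 111555·5678+5678·111555) = (24889036049,1266818580)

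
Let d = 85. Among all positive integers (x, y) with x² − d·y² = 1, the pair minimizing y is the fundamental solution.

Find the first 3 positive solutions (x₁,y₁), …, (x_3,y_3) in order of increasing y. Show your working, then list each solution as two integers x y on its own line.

285769 30996
163327842721 17715391848
93348068572789129 10125019625991228

√85 → a₀=9, period (4,1,1,4,18); ℓ=5 odd so k=9
step 0: (9, 1)  from 9·(1,0) + (0,1)
…
step 4: (378, 41)  from 4·(83,9) + (46,5)
…
step 7: (34813, 3776)  from 1·(27926,3029) + (6887,747)
step 8: (62739, 6805)  from 1·(34813,3776) + (27926,3029)
step 9: (285769, 30996)  from 4·(62739,6805) + (34813,3776)
fundamental: x₁=285769, y₁=30996  (since 81663921361 − 85·960752016 = 1)
(x_2, y_2) = (285769·285769 + 85·30996·30996, 285769·30996 + 30996·285769) = (163327842721, 17715391848)
(x_3, y_3) = (285769·163327842721 + 85·30996·17715391848, 285769·17715391848 + 30996·163327842721) = (93348068572789129, 10125019625991228)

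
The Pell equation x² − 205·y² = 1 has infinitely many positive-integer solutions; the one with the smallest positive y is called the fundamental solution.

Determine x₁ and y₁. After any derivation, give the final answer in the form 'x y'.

39689 2772

√205 = [14; 3,6,1,4,1,6,3,28, …], period ℓ=8 (even) → k=7
k=0  a_k=14  p_k/q_k = 14/1
k=1  a_k=3  p_k/q_k = 43/3
k=2  a_k=6  p_k/q_k = 272/19
k=3  a_k=1  p_k/q_k = 315/22
…
k=5  a_k=1  p_k/q_k = 1847/129
k=6  a_k=6  p_k/q_k = 12614/881
k=7  a_k=3  p_k/q_k = 39689/2772
fundamental: x₁=39689, y₁=2772  (since 1575216721 − 205·7683984 = 1)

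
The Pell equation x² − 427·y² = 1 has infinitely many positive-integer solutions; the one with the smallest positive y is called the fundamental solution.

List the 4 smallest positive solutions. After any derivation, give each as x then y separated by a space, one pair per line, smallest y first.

d=427: √d = [20; 1,1,1,40] (ℓ=4, even), read p_3/q_3
i=0: a=20 ⇒ p=20, q=1
i=1: a=1 ⇒ p=21, q=1
i=2: a=1 ⇒ p=41, q=2
i=3: a=1 ⇒ p=62, q=3
(x₁, y₁) = (62, 3);  62² − 427·3² = 1 ✓
(62+3√427)^2 = 7687 + 372√427
(62+3√427)^3 = 953126 + 46125√427
(62+3√427)^4 = 118179937 + 5719128√427

62 3
7687 372
953126 46125
118179937 5719128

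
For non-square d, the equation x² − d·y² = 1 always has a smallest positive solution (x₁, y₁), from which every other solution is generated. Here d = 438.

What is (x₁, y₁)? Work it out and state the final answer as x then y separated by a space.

[20; 1,12,1,40] for √438; ℓ=4 ⇒ convergent index 3
k=0  a_k=20  p_k/q_k = 20/1
k=1  a_k=1  p_k/q_k = 21/1
k=2  a_k=12  p_k/q_k = 272/13
k=3  a_k=1  p_k/q_k = 293/14
fundamental: x₁=293, y₁=14  (since 85849 − 438·196 = 1)

293 14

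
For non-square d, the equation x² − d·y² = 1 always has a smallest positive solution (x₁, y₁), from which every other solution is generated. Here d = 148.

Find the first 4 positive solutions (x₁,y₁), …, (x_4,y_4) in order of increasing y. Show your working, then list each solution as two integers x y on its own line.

[12; 6,24] for √148; ℓ=2 ⇒ convergent index 1
i=0: a=12 ⇒ p=12, q=1
i=1: a=6 ⇒ p=73, q=6
(x₁, y₁) = (73, 6);  73² − 148·6² = 1 ✓
(x_2, y_2) = (73·73 + 148·6·6, 73·6 + 6·73) = (10657, 876)
(x_3, y_3) = (73·10657 + 148·6·876, 73·876 + 6·10657) = (1555849, 127890)
(x_4, y_4) = (73·1555849 + 148·6·127890, 73·127890 + 6·1555849) = (227143297, 18671064)

73 6
10657 876
1555849 127890
227143297 18671064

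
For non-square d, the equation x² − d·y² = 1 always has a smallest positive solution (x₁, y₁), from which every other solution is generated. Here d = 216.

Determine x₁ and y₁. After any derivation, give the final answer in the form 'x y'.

485 33

√216 = [14; 1,2,3,2,1,28, …], period ℓ=6 (even) → k=5
a_0=14:  p_0=14·1+0=14,  q_0=14·0+1=1
a_1=1:  p_1=1·14+1=15,  q_1=1·1+0=1
a_2=2:  p_2=2·15+14=44,  q_2=2·1+1=3
…
a_4=2:  p_4=2·147+44=338,  q_4=2·10+3=23
a_5=1:  p_5=1·338+147=485,  q_5=1·23+10=33
(x₁, y₁) = (485, 33);  485² − 216·33² = 1 ✓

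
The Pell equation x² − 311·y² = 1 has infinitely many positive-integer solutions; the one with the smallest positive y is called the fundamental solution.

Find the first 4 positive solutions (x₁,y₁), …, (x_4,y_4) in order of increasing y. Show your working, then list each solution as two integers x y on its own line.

√311 → a₀=17, period (1,1,1,2,1,…,1,1,34); ℓ=16 even so k=15
i=0: a=17 ⇒ p=17, q=1
i=1: a=1 ⇒ p=18, q=1
i=2: a=1 ⇒ p=35, q=2
i=3: a=1 ⇒ p=53, q=3
…
i=5: a=1 ⇒ p=194, q=11
i=6: a=6 ⇒ p=1305, q=74
i=7: a=3 ⇒ p=4109, q=233
i=8: a=17 ⇒ p=71158, q=4035
i=9: a=3 ⇒ p=217583, q=12338
…
i=11: a=1 ⇒ p=1594239, q=90401
i=12: a=2 ⇒ p=4565134, q=258865
i=13: a=1 ⇒ p=6159373, q=349266
i=14: a=1 ⇒ p=10724507, q=608131
i=15: a=1 ⇒ p=16883880, q=957397
(x₁, y₁) = (16883880, 957397);  16883880² − 311·957397² = 1 ✓
(x_2, y_2) = (16883880·16883880 + 311·957397·957397, 16883880·957397 + 957397·16883880) = (570130807708799, 32329152120720)
(x_3, y_3) = (16883880·570130807708799 + 311·957397·32329152120720, 16883880·32329152120720 + 957397·570130807708799) = (19252040283316857636360, 1091683049815963029803)
(x_4, y_4) = (16883880·19252040283316857636360 + 311·957397·1091683049815963029803, 16883880·1091683049815963029803 + 957397·19252040283316857636360) = (650098275797375082487964044801, 36863691222253451430108430560)

16883880 957397
570130807708799 32329152120720
19252040283316857636360 1091683049815963029803
650098275797375082487964044801 36863691222253451430108430560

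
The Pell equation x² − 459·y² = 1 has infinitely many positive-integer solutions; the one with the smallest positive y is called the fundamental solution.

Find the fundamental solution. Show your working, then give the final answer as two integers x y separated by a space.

√459 = [21; 2,2,1,4,21,4,1,2,2,42, …], period ℓ=10 (even) → k=9
i=0: a=21 ⇒ p=21, q=1
…
i=2: a=2 ⇒ p=107, q=5
i=3: a=1 ⇒ p=150, q=7
…
i=5: a=21 ⇒ p=14997, q=700
…
i=8: a=2 ⇒ p=212079, q=9899
i=9: a=2 ⇒ p=499850, q=23331
fundamental: x₁=499850, y₁=23331  (since 249850022500 − 459·544335561 = 1)

499850 23331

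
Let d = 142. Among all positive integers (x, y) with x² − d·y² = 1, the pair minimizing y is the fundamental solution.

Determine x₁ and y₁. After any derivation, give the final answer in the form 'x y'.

d=142: √d = [11; 1,10,1,22] (ℓ=4, even), read p_3/q_3
step 0: (11, 1)  from 11·(1,0) + (0,1)
…
step 2: (131, 11)  from 10·(12,1) + (11,1)
step 3: (143, 12)  from 1·(131,11) + (12,1)
→ (143, 12).  Check: 143²=20449, 142·12²=20448, difference 1.

143 12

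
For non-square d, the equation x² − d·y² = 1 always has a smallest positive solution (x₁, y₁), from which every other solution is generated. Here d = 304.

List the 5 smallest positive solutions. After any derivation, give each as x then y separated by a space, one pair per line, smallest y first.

√304 → a₀=17, period (2,3,2,1,1,1,1,1,2,3,2,34); ℓ=12 even so k=11
k=0  a_k=17  p_k/q_k = 17/1
k=1  a_k=2  p_k/q_k = 35/2
k=2  a_k=3  p_k/q_k = 122/7
…
k=5  a_k=1  p_k/q_k = 680/39
k=6  a_k=1  p_k/q_k = 1081/62
k=7  a_k=1  p_k/q_k = 1761/101
k=8  a_k=1  p_k/q_k = 2842/163
k=9  a_k=2  p_k/q_k = 7445/427
k=10  a_k=3  p_k/q_k = 25177/1444
k=11  a_k=2  p_k/q_k = 57799/3315
fundamental: x₁=57799, y₁=3315  (since 3340724401 − 304·10989225 = 1)
(x_2, y_2) = (57799·57799 + 304·3315·3315, 57799·3315 + 3315·57799) = (6681448801, 383207370)
(x_3, y_3) = (57799·6681448801 + 304·3315·383207370, 57799·383207370 + 3315·6681448801) = (772362118440199, 44298005553945)
(x_4, y_4) = (57799·772362118440199 + 304·3315·44298005553945, 57799·44298005553945 + 3315·772362118440199) = (89283516160768675201, 5120760845641726740)
(x_5, y_5) = (57799·89283516160768675201 + 304·3315·5120760845641726740, 57799·5120760845641726740 + 3315·89283516160768675201) = (10320995900380175197444999, 591949712190194322136575)

57799 3315
6681448801 383207370
772362118440199 44298005553945
89283516160768675201 5120760845641726740
10320995900380175197444999 591949712190194322136575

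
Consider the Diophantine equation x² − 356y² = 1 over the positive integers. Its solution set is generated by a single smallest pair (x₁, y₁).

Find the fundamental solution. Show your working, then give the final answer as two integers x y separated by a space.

500001 26500

d=356: √d = [18; 1,6,1,1,2,…,6,1,36] (ℓ=14, even), read p_13/q_13
a_0=18:  p_0=18·1+0=18,  q_0=18·0+1=1
a_1=1:  p_1=1·18+1=19,  q_1=1·1+0=1
…
a_4=1:  p_4=1·151+132=283,  q_4=1·8+7=15
a_5=2:  p_5=2·283+151=717,  q_5=2·15+8=38
…
a_9=2:  p_9=2·9717+8717=28151,  q_9=2·515+462=1492
…
a_12=6:  p_12=6·66019+37868=433982,  q_12=6·3499+2007=23001
a_13=1:  p_13=1·433982+66019=500001,  q_13=1·23001+3499=26500
(x₁, y₁) = (500001, 26500);  500001² − 356·26500² = 1 ✓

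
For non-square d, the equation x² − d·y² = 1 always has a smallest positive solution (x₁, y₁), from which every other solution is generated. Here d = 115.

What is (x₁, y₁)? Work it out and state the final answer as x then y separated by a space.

√115 → a₀=10, period (1,2,1,1,1,1,1,2,1,20); ℓ=10 even so k=9
step 0: (10, 1)  from 10·(1,0) + (0,1)
…
step 2: (32, 3)  from 2·(11,1) + (10,1)
step 3: (43, 4)  from 1·(32,3) + (11,1)
…
step 5: (118, 11)  from 1·(75,7) + (43,4)
step 6: (193, 18)  from 1·(118,11) + (75,7)
…
step 8: (815, 76)  from 2·(311,29) + (193,18)
step 9: (1126, 105)  from 1·(815,76) + (311,29)
fundamental: x₁=1126, y₁=105  (since 1267876 − 115·11025 = 1)

1126 105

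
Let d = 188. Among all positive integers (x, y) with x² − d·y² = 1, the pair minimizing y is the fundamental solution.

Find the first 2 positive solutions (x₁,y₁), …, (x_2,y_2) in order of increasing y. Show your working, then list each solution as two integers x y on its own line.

√188 → a₀=13, period (1,2,2,6,2,2,1,26); ℓ=8 even so k=7
step 0: (13, 1)  from 13·(1,0) + (0,1)
…
step 2: (41, 3)  from 2·(14,1) + (13,1)
step 3: (96, 7)  from 2·(41,3) + (14,1)
step 4: (617, 45)  from 6·(96,7) + (41,3)
step 5: (1330, 97)  from 2·(617,45) + (96,7)
step 6: (3277, 239)  from 2·(1330,97) + (617,45)
step 7: (4607, 336)  from 1·(3277,239) + (1330,97)
fundamental: x₁=4607, y₁=336  (since 21224449 − 188·112896 = 1)
(4607+336√188)^2 = 42448897 + 3095904√188

4607 336
42448897 3095904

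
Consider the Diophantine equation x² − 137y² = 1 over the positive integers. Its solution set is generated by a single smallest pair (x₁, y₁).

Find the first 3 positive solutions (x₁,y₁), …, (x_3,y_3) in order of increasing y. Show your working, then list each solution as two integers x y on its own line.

6083073 519712
74007554246657 6322892069952
900386710067742990849 76925228065277725280

√137 = [11; 1,2,2,1,1,2,2,1,22, …], period ℓ=9 (odd) → k=17
step 0: (11, 1)  from 11·(1,0) + (0,1)
…
step 3: (82, 7)  from 2·(35,3) + (12,1)
…
step 6: (515, 44)  from 2·(199,17) + (117,10)
…
step 9: (39597, 3383)  from 22·(1744,149) + (1229,105)
…
step 15: (1796332, 153471)  from 2·(694077,59299) + (408178,34873)
step 16: (4286741, 366241)  from 2·(1796332,153471) + (694077,59299)
step 17: (6083073, 519712)  from 1·(4286741,366241) + (1796332,153471)
(x₁, y₁) = (6083073, 519712);  6083073² − 137·519712² = 1 ✓
(6083073+519712√137)^2 = 74007554246657 + 6322892069952√137
(6083073+519712√137)^3 = 900386710067742990849 + 76925228065277725280√137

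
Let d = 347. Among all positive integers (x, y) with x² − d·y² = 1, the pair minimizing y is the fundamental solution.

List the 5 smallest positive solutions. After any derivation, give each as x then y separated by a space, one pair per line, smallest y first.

641602 34443
823306252807 44197395372
1056469876826312026 56714274530897445
1355666371822207590758497 72775983935101527618408
1739596510986687599414840072362 93386433689401306371520721787

d=347: √d = [18; 1,1,1,2,4,…,1,1,36] (ℓ=14, even), read p_13/q_13
i=0: a=18 ⇒ p=18, q=1
i=1: a=1 ⇒ p=19, q=1
…
i=3: a=1 ⇒ p=56, q=3
…
i=6: a=1 ⇒ p=801, q=43
i=7: a=17 ⇒ p=14269, q=766
i=8: a=1 ⇒ p=15070, q=809
i=9: a=4 ⇒ p=74549, q=4002
…
i=12: a=1 ⇒ p=402885, q=21628
i=13: a=1 ⇒ p=641602, q=34443
fundamental: x₁=641602, y₁=34443  (since 411653126404 − 347·1186320249 = 1)
(641602+34443√347)^2 = 823306252807 + 44197395372√347
(641602+34443√347)^3 = 1056469876826312026 + 56714274530897445√347
(641602+34443√347)^4 = 1355666371822207590758497 + 72775983935101527618408√347
(641602+34443√347)^5 = 1739596510986687599414840072362 + 93386433689401306371520721787√347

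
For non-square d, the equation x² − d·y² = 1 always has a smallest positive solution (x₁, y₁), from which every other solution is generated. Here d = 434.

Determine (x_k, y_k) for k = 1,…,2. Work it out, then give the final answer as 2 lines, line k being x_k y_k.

125 6
31249 1500

d=434: √d = [20; 1,4,1,40] (ℓ=4, even), read p_3/q_3
k=0  a_k=20  p_k/q_k = 20/1
k=1  a_k=1  p_k/q_k = 21/1
k=2  a_k=4  p_k/q_k = 104/5
k=3  a_k=1  p_k/q_k = 125/6
→ (125, 6).  Check: 125²=15625, 434·6²=15624, difference 1.
(125+6√434)^2 = 31249 + 1500√434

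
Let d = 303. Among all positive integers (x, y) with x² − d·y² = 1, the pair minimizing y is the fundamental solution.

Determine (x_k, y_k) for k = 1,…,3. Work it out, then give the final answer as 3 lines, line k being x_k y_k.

2524 145
12741151 731960
64317327724 3694933935

√303 → a₀=17, period (2,2,5,2,2,34); ℓ=6 even so k=5
a_0=17:  p_0=17·1+0=17,  q_0=17·0+1=1
…
a_2=2:  p_2=2·35+17=87,  q_2=2·2+1=5
a_3=5:  p_3=5·87+35=470,  q_3=5·5+2=27
a_4=2:  p_4=2·470+87=1027,  q_4=2·27+5=59
a_5=2:  p_5=2·1027+470=2524,  q_5=2·59+27=145
fundamental: x₁=2524, y₁=145  (since 6370576 − 303·21025 = 1)
k=2:  x_2 = 2524·2524+303·145·145 = 12741151,  y_2 = 2524·145+145·2524 = 731960
k=3:  x_3 = 2524·12741151+303·145·731960 = 64317327724,  y_3 = 2524·731960+145·12741151 = 3694933935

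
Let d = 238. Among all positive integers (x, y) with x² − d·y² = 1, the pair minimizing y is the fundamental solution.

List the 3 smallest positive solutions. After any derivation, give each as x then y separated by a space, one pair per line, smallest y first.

√238 → a₀=15, period (2,2,1,14,1,2,2,30); ℓ=8 even so k=7
i=0: a=15 ⇒ p=15, q=1
i=1: a=2 ⇒ p=31, q=2
…
i=3: a=1 ⇒ p=108, q=7
i=4: a=14 ⇒ p=1589, q=103
i=5: a=1 ⇒ p=1697, q=110
i=6: a=2 ⇒ p=4983, q=323
i=7: a=2 ⇒ p=11663, q=756
(x₁, y₁) = (11663, 756);  11663² − 238·756² = 1 ✓
n=2: (11663,756)∘(11663,756) = (11663·11663+238·756·756, 11663·756+756·11663) = (272051137,17634456)
n=3: (272051137,17634456)∘(11663,756) = (11663·272051137+238·756·17634456, 11663·17634456+756·272051137) = (6345864809999,411341319900)

11663 756
272051137 17634456
6345864809999 411341319900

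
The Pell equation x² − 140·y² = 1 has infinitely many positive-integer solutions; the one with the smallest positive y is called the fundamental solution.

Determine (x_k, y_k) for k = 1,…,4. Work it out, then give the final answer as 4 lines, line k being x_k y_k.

√140 = [11; 1,4,1,22, …], period ℓ=4 (even) → k=3
k=0  a_k=11  p_k/q_k = 11/1
…
k=2  a_k=4  p_k/q_k = 59/5
k=3  a_k=1  p_k/q_k = 71/6
→ (71, 6).  Check: 71²=5041, 140·6²=5040, difference 1.
k=2:  x_2 = 71·71+140·6·6 = 10081,  y_2 = 71·6+6·71 = 852
k=3:  x_3 = 71·10081+140·6·852 = 1431431,  y_3 = 71·852+6·10081 = 120978
k=4:  x_4 = 71·1431431+140·6·120978 = 203253121,  y_4 = 71·120978+6·1431431 = 17178024

71 6
10081 852
1431431 120978
203253121 17178024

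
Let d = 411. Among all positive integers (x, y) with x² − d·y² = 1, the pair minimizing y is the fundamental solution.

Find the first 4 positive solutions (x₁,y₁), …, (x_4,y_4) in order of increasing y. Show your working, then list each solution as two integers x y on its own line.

√411 → a₀=20, period (3,1,1,1,19,1,1,1,3,40); ℓ=10 even so k=9
step 0: (20, 1)  from 20·(1,0) + (0,1)
…
step 2: (81, 4)  from 1·(61,3) + (20,1)
step 3: (142, 7)  from 1·(81,4) + (61,3)
…
step 5: (4379, 216)  from 19·(223,11) + (142,7)
step 6: (4602, 227)  from 1·(4379,216) + (223,11)
step 7: (8981, 443)  from 1·(4602,227) + (4379,216)
step 8: (13583, 670)  from 1·(8981,443) + (4602,227)
step 9: (49730, 2453)  from 3·(13583,670) + (8981,443)
(x₁, y₁) = (49730, 2453);  49730² − 411·2453² = 1 ✓
n=2: (49730,2453)∘(49730,2453) = (49730·49730+411·2453·2453, 49730·2453+2453·49730) = (4946145799,243975380)
n=3: (4946145799,243975380)∘(49730,2453) = (49730·4946145799+411·2453·243975380, 49730·243975380+2453·4946145799) = (491943661118810,24265791292347)
n=4: (491943661118810,24265791292347)∘(49730,2453) = (49730·491943661118810+411·2453·24265791292347, 49730·24265791292347+2453·491943661118810) = (48928716529930696801,2413475601692857240)

49730 2453
4946145799 243975380
491943661118810 24265791292347
48928716529930696801 2413475601692857240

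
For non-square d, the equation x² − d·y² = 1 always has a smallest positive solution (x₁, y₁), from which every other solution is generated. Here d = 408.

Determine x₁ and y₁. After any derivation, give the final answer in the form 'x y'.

101 5

√408 = [20; 5,40, …], period ℓ=2 (even) → k=1
i=0: a=20 ⇒ p=20, q=1
i=1: a=5 ⇒ p=101, q=5
→ (101, 5).  Check: 101²=10201, 408·5²=10200, difference 1.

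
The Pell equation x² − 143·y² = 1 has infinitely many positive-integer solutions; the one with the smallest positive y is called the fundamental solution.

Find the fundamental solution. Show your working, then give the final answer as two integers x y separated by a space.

√143 → a₀=11, period (1,22); ℓ=2 even so k=1
i=0: a=11 ⇒ p=11, q=1
i=1: a=1 ⇒ p=12, q=1
fundamental: x₁=12, y₁=1  (since 144 − 143·1 = 1)

12 1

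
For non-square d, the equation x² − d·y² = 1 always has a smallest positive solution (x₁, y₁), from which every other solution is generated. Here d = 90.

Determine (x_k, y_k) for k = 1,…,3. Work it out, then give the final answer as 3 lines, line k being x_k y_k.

√90 = [9; 2,18, …], period ℓ=2 (even) → k=1
step 0: (9, 1)  from 9·(1,0) + (0,1)
step 1: (19, 2)  from 2·(9,1) + (1,0)
(x₁, y₁) = (19, 2);  19² − 90·2² = 1 ✓
n=2: (19,2)∘(19,2) = (19·19+90·2·2, 19·2+2·19) = (721,76)
n=3: (721,76)∘(19,2) = (19·721+90·2·76, 19·76+2·721) = (27379,2886)

19 2
721 76
27379 2886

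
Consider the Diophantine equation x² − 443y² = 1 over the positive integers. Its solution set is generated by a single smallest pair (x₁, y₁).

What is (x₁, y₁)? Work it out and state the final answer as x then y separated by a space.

442 21

√443 = [21; 21,42, …], period ℓ=2 (even) → k=1
i=0: a=21 ⇒ p=21, q=1
i=1: a=21 ⇒ p=442, q=21
(x₁, y₁) = (442, 21);  442² − 443·21² = 1 ✓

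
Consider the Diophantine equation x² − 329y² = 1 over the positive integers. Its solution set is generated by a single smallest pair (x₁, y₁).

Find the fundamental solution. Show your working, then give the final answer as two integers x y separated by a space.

√329 = [18; 7,4,2,1,1,4,1,1,2,4,7,36, …], period ℓ=12 (even) → k=11
k=0  a_k=18  p_k/q_k = 18/1
k=1  a_k=7  p_k/q_k = 127/7
k=2  a_k=4  p_k/q_k = 526/29
…
k=4  a_k=1  p_k/q_k = 1705/94
k=5  a_k=1  p_k/q_k = 2884/159
…
k=7  a_k=1  p_k/q_k = 16125/889
k=8  a_k=1  p_k/q_k = 29366/1619
k=9  a_k=2  p_k/q_k = 74857/4127
k=10  a_k=4  p_k/q_k = 328794/18127
k=11  a_k=7  p_k/q_k = 2376415/131016
(x₁, y₁) = (2376415, 131016);  2376415² − 329·131016² = 1 ✓

2376415 131016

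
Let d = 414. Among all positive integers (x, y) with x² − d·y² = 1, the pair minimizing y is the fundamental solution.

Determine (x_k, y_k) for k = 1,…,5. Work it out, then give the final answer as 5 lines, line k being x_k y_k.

[20; 2,1,7,2,7,1,2,40] for √414; ℓ=8 ⇒ convergent index 7
step 0: (20, 1)  from 20·(1,0) + (0,1)
…
step 5: (7447, 366)  from 7·(997,49) + (468,23)
step 6: (8444, 415)  from 1·(7447,366) + (997,49)
step 7: (24335, 1196)  from 2·(8444,415) + (7447,366)
→ (24335, 1196).  Check: 24335²=592192225, 414·1196²=592192224, difference 1.
(24335+1196√414)^2 = 1184384449 + 58209320√414
(24335+1196√414)^3 = 57643991108495 + 2833047603204√414
(24335+1196√414)^4 = 2805533046066067201 + 137884426789729360√414
(24335+1196√414)^5 = 136545293294391499564175 + 6710835049023080347996√414

24335 1196
1184384449 58209320
57643991108495 2833047603204
2805533046066067201 137884426789729360
136545293294391499564175 6710835049023080347996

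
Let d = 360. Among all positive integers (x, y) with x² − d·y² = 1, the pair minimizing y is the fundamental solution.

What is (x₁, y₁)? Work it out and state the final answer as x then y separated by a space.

19 1

√360 = [18; 1,36, …], period ℓ=2 (even) → k=1
a_0=18:  p_0=18·1+0=18,  q_0=18·0+1=1
a_1=1:  p_1=1·18+1=19,  q_1=1·1+0=1
(x₁, y₁) = (19, 1);  19² − 360·1² = 1 ✓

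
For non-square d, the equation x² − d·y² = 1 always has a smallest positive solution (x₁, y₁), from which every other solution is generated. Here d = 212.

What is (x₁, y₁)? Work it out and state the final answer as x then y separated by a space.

66249 4550

[14; 1,1,3,1,1,…,1,1,28] for √212; ℓ=14 ⇒ convergent index 13
step 0: (14, 1)  from 14·(1,0) + (0,1)
…
step 2: (29, 2)  from 1·(15,1) + (14,1)
step 3: (102, 7)  from 3·(29,2) + (15,1)
…
step 6: (364, 25)  from 1·(233,16) + (131,9)
step 7: (2417, 166)  from 6·(364,25) + (233,16)
step 8: (2781, 191)  from 1·(2417,166) + (364,25)
step 9: (5198, 357)  from 1·(2781,191) + (2417,166)
…
step 11: (29135, 2001)  from 3·(7979,548) + (5198,357)
step 12: (37114, 2549)  from 1·(29135,2001) + (7979,548)
step 13: (66249, 4550)  from 1·(37114,2549) + (29135,2001)
(x₁, y₁) = (66249, 4550);  66249² − 212·4550² = 1 ✓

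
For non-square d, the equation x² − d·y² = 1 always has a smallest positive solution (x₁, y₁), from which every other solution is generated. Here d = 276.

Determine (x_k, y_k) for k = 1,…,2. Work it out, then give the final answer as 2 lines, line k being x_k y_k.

7775 468
120901249 7277400

d=276: √d = [16; 1,1,1,1,2,2,2,1,1,1,1,32] (ℓ=12, even), read p_11/q_11
a_0=16:  p_0=16·1+0=16,  q_0=16·0+1=1
…
a_6=2:  p_6=2·216+83=515,  q_6=2·13+5=31
…
a_9=1:  p_9=1·1761+1246=3007,  q_9=1·106+75=181
a_10=1:  p_10=1·3007+1761=4768,  q_10=1·181+106=287
a_11=1:  p_11=1·4768+3007=7775,  q_11=1·287+181=468
(x₁, y₁) = (7775, 468);  7775² − 276·468² = 1 ✓
(x_2, y_2) = (7775·7775 + 276·468·468, 7775·468 + 468·7775) = (120901249, 7277400)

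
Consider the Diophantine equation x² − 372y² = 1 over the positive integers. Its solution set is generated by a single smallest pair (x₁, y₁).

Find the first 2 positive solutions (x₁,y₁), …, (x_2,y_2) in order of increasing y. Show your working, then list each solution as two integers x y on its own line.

12151 630
295293601 15310260

√372 → a₀=19, period (3,2,12,2,3,38); ℓ=6 even so k=5
step 0: (19, 1)  from 19·(1,0) + (0,1)
step 1: (58, 3)  from 3·(19,1) + (1,0)
step 2: (135, 7)  from 2·(58,3) + (19,1)
…
step 4: (3491, 181)  from 2·(1678,87) + (135,7)
step 5: (12151, 630)  from 3·(3491,181) + (1678,87)
(x₁, y₁) = (12151, 630);  12151² − 372·630² = 1 ✓
(12151+630√372)^2 = 295293601 + 15310260√372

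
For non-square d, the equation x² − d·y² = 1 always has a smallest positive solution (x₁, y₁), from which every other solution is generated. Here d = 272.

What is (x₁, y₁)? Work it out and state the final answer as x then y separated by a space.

33 2

d=272: √d = [16; 2,32] (ℓ=2, even), read p_1/q_1
step 0: (16, 1)  from 16·(1,0) + (0,1)
step 1: (33, 2)  from 2·(16,1) + (1,0)
(x₁, y₁) = (33, 2);  33² − 272·2² = 1 ✓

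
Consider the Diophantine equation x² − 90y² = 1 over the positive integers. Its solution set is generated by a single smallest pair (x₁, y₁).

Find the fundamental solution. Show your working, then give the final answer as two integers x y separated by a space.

[9; 2,18] for √90; ℓ=2 ⇒ convergent index 1
i=0: a=9 ⇒ p=9, q=1
i=1: a=2 ⇒ p=19, q=2
→ (19, 2).  Check: 19²=361, 90·2²=360, difference 1.

19 2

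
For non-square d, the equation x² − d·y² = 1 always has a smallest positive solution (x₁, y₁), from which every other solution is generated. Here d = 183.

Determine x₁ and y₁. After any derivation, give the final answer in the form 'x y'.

√183 = [13; 1,1,8,1,1,26, …], period ℓ=6 (even) → k=5
k=0  a_k=13  p_k/q_k = 13/1
k=1  a_k=1  p_k/q_k = 14/1
…
k=4  a_k=1  p_k/q_k = 257/19
k=5  a_k=1  p_k/q_k = 487/36
(x₁, y₁) = (487, 36);  487² − 183·36² = 1 ✓

487 36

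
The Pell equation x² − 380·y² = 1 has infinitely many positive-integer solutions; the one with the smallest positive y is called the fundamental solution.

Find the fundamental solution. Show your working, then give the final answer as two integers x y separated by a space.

39 2

√380 → a₀=19, period (2,38); ℓ=2 even so k=1
i=0: a=19 ⇒ p=19, q=1
i=1: a=2 ⇒ p=39, q=2
(x₁, y₁) = (39, 2);  39² − 380·2² = 1 ✓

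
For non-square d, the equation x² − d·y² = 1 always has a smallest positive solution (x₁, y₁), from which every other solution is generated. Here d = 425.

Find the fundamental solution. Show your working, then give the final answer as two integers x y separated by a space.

√425 → a₀=20, period (1,1,1,1,1,1,40); ℓ=7 odd so k=13
a_0=20:  p_0=20·1+0=20,  q_0=20·0+1=1
…
a_2=1:  p_2=1·21+20=41,  q_2=1·1+1=2
a_3=1:  p_3=1·41+21=62,  q_3=1·2+1=3
a_4=1:  p_4=1·62+41=103,  q_4=1·3+2=5
…
a_6=1:  p_6=1·165+103=268,  q_6=1·8+5=13
…
a_8=1:  p_8=1·10885+268=11153,  q_8=1·528+13=541
a_9=1:  p_9=1·11153+10885=22038,  q_9=1·541+528=1069
a_10=1:  p_10=1·22038+11153=33191,  q_10=1·1069+541=1610
…
a_12=1:  p_12=1·55229+33191=88420,  q_12=1·2679+1610=4289
a_13=1:  p_13=1·88420+55229=143649,  q_13=1·4289+2679=6968
fundamental: x₁=143649, y₁=6968  (since 20635035201 − 425·48553024 = 1)

143649 6968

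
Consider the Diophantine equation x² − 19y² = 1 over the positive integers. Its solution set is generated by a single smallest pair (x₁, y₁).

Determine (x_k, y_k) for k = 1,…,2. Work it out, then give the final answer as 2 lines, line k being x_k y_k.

√19 → a₀=4, period (2,1,3,1,2,8); ℓ=6 even so k=5
k=0  a_k=4  p_k/q_k = 4/1
…
k=2  a_k=1  p_k/q_k = 13/3
k=3  a_k=3  p_k/q_k = 48/11
k=4  a_k=1  p_k/q_k = 61/14
k=5  a_k=2  p_k/q_k = 170/39
→ (170, 39).  Check: 170²=28900, 19·39²=28899, difference 1.
k=2:  x_2 = 170·170+19·39·39 = 57799,  y_2 = 170·39+39·170 = 13260

170 39
57799 13260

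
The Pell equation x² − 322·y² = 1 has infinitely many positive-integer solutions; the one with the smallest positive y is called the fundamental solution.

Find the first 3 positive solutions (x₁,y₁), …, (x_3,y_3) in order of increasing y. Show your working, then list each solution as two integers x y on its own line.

[17; 1,16,1,34] for √322; ℓ=4 ⇒ convergent index 3
i=0: a=17 ⇒ p=17, q=1
i=1: a=1 ⇒ p=18, q=1
i=2: a=16 ⇒ p=305, q=17
i=3: a=1 ⇒ p=323, q=18
→ (323, 18).  Check: 323²=104329, 322·18²=104328, difference 1.
n=2: (323,18)∘(323,18) = (323·323+322·18·18, 323·18+18·323) = (208657,11628)
n=3: (208657,11628)∘(323,18) = (323·208657+322·18·11628, 323·11628+18·208657) = (134792099,7511670)

323 18
208657 11628
134792099 7511670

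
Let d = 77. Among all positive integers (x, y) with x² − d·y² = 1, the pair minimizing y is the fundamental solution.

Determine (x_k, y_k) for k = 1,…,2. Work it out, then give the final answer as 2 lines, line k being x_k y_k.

d=77: √d = [8; 1,3,2,3,1,16] (ℓ=6, even), read p_5/q_5
a_0=8:  p_0=8·1+0=8,  q_0=8·0+1=1
a_1=1:  p_1=1·8+1=9,  q_1=1·1+0=1
…
a_3=2:  p_3=2·35+9=79,  q_3=2·4+1=9
a_4=3:  p_4=3·79+35=272,  q_4=3·9+4=31
a_5=1:  p_5=1·272+79=351,  q_5=1·31+9=40
→ (351, 40).  Check: 351²=123201, 77·40²=123200, difference 1.
k=2:  x_2 = 351·351+77·40·40 = 246401,  y_2 = 351·40+40·351 = 28080

351 40
246401 28080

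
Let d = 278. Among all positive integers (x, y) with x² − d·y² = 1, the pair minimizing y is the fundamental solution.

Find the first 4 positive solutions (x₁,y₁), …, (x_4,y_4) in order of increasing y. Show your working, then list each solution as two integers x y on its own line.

√278 → a₀=16, period (1,2,16,2,1,32); ℓ=6 even so k=5
i=0: a=16 ⇒ p=16, q=1
i=1: a=1 ⇒ p=17, q=1
i=2: a=2 ⇒ p=50, q=3
i=3: a=16 ⇒ p=817, q=49
i=4: a=2 ⇒ p=1684, q=101
i=5: a=1 ⇒ p=2501, q=150
fundamental: x₁=2501, y₁=150  (since 6255001 − 278·22500 = 1)
k=2:  x_2 = 2501·2501+278·150·150 = 12510001,  y_2 = 2501·150+150·2501 = 750300
k=3:  x_3 = 2501·12510001+278·150·750300 = 62575022501,  y_3 = 2501·750300+150·12510001 = 3753000450
k=4:  x_4 = 2501·62575022501+278·150·3753000450 = 313000250040001,  y_4 = 2501·3753000450+150·62575022501 = 18772507500600

2501 150
12510001 750300
62575022501 3753000450
313000250040001 18772507500600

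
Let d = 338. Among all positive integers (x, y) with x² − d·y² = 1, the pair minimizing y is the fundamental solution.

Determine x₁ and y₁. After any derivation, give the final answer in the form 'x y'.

d=338: √d = [18; 2,1,1,2,36] (ℓ=5, odd), read p_9/q_9
step 0: (18, 1)  from 18·(1,0) + (0,1)
step 1: (37, 2)  from 2·(18,1) + (1,0)
…
step 3: (92, 5)  from 1·(55,3) + (37,2)
…
step 5: (8696, 473)  from 36·(239,13) + (92,5)
…
step 7: (26327, 1432)  from 1·(17631,959) + (8696,473)
step 8: (43958, 2391)  from 1·(26327,1432) + (17631,959)
step 9: (114243, 6214)  from 2·(43958,2391) + (26327,1432)
(x₁, y₁) = (114243, 6214);  114243² − 338·6214² = 1 ✓

114243 6214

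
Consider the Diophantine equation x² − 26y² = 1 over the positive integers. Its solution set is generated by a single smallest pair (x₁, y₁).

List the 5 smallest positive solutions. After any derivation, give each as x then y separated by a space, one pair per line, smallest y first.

51 10
5201 1020
530451 104030
54100801 10610040
5517751251 1082120050

√26 = [5; 10, …], period ℓ=1 (odd) → k=1
step 0: (5, 1)  from 5·(1,0) + (0,1)
step 1: (51, 10)  from 10·(5,1) + (1,0)
fundamental: x₁=51, y₁=10  (since 2601 − 26·100 = 1)
k=2:  x_2 = 51·51+26·10·10 = 5201,  y_2 = 51·10+10·51 = 1020
k=3:  x_3 = 51·5201+26·10·1020 = 530451,  y_3 = 51·1020+10·5201 = 104030
k=4:  x_4 = 51·530451+26·10·104030 = 54100801,  y_4 = 51·104030+10·530451 = 10610040
k=5:  x_5 = 51·54100801+26·10·10610040 = 5517751251,  y_5 = 51·10610040+10·54100801 = 1082120050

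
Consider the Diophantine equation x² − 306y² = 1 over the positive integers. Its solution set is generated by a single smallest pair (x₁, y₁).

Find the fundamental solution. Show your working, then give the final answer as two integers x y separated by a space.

35 2

[17; 2,34] for √306; ℓ=2 ⇒ convergent index 1
i=0: a=17 ⇒ p=17, q=1
i=1: a=2 ⇒ p=35, q=2
(x₁, y₁) = (35, 2);  35² − 306·2² = 1 ✓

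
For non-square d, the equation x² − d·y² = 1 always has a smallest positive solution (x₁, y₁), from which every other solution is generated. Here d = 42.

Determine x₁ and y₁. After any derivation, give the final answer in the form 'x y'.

13 2

√42 → a₀=6, period (2,12); ℓ=2 even so k=1
a_0=6:  p_0=6·1+0=6,  q_0=6·0+1=1
a_1=2:  p_1=2·6+1=13,  q_1=2·1+0=2
fundamental: x₁=13, y₁=2  (since 169 − 42·4 = 1)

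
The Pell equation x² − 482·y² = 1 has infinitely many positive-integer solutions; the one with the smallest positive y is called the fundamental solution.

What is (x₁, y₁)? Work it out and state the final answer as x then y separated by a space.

483 22

√482 = [21; 1,20,1,42, …], period ℓ=4 (even) → k=3
a_0=21:  p_0=21·1+0=21,  q_0=21·0+1=1
a_1=1:  p_1=1·21+1=22,  q_1=1·1+0=1
a_2=20:  p_2=20·22+21=461,  q_2=20·1+1=21
a_3=1:  p_3=1·461+22=483,  q_3=1·21+1=22
fundamental: x₁=483, y₁=22  (since 233289 − 482·484 = 1)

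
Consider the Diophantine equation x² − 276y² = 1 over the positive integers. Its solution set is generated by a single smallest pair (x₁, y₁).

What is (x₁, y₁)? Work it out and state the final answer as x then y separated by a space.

[16; 1,1,1,1,2,2,2,1,1,1,1,32] for √276; ℓ=12 ⇒ convergent index 11
step 0: (16, 1)  from 16·(1,0) + (0,1)
step 1: (17, 1)  from 1·(16,1) + (1,0)
…
step 8: (1761, 106)  from 1·(1246,75) + (515,31)
…
step 10: (4768, 287)  from 1·(3007,181) + (1761,106)
step 11: (7775, 468)  from 1·(4768,287) + (3007,181)
→ (7775, 468).  Check: 7775²=60450625, 276·468²=60450624, difference 1.

7775 468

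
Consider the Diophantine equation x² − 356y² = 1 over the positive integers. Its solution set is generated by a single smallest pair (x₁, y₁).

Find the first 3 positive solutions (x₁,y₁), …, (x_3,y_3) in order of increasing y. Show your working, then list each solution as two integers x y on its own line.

500001 26500
500002000001 26500053000
500003000004500001 26500106000079500

√356 → a₀=18, period (1,6,1,1,2,…,6,1,36); ℓ=14 even so k=13
step 0: (18, 1)  from 18·(1,0) + (0,1)
step 1: (19, 1)  from 1·(18,1) + (1,0)
step 2: (132, 7)  from 6·(19,1) + (18,1)
step 3: (151, 8)  from 1·(132,7) + (19,1)
step 4: (283, 15)  from 1·(151,8) + (132,7)
step 5: (717, 38)  from 2·(283,15) + (151,8)
step 6: (1000, 53)  from 1·(717,38) + (283,15)
step 7: (8717, 462)  from 8·(1000,53) + (717,38)
step 8: (9717, 515)  from 1·(8717,462) + (1000,53)
step 9: (28151, 1492)  from 2·(9717,515) + (8717,462)
step 10: (37868, 2007)  from 1·(28151,1492) + (9717,515)
step 11: (66019, 3499)  from 1·(37868,2007) + (28151,1492)
step 12: (433982, 23001)  from 6·(66019,3499) + (37868,2007)
step 13: (500001, 26500)  from 1·(433982,23001) + (66019,3499)
(x₁, y₁) = (500001, 26500);  500001² − 356·26500² = 1 ✓
(x_2, y_2) = (500001·500001 + 356·26500·26500, 500001·26500 + 26500·500001) = (500002000001, 26500053000)
(x_3, y_3) = (500001·500002000001 + 356·26500·26500053000, 500001·26500053000 + 26500·500002000001) = (500003000004500001, 26500106000079500)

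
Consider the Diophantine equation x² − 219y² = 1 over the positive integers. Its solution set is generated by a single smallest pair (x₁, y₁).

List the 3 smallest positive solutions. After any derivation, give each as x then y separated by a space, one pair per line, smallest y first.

74 5
10951 740
1620674 109515

√219 = [14; 1,3,1,28, …], period ℓ=4 (even) → k=3
k=0  a_k=14  p_k/q_k = 14/1
…
k=2  a_k=3  p_k/q_k = 59/4
k=3  a_k=1  p_k/q_k = 74/5
(x₁, y₁) = (74, 5);  74² − 219·5² = 1 ✓
k=2:  x_2 = 74·74+219·5·5 = 10951,  y_2 = 74·5+5·74 = 740
k=3:  x_3 = 74·10951+219·5·740 = 1620674,  y_3 = 74·740+5·10951 = 109515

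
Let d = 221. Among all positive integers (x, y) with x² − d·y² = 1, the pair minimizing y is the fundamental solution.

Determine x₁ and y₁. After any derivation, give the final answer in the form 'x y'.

1665 112

d=221: √d = [14; 1,6,2,6,1,28] (ℓ=6, even), read p_5/q_5
a_0=14:  p_0=14·1+0=14,  q_0=14·0+1=1
a_1=1:  p_1=1·14+1=15,  q_1=1·1+0=1
a_2=6:  p_2=6·15+14=104,  q_2=6·1+1=7
…
a_4=6:  p_4=6·223+104=1442,  q_4=6·15+7=97
a_5=1:  p_5=1·1442+223=1665,  q_5=1·97+15=112
(x₁, y₁) = (1665, 112);  1665² − 221·112² = 1 ✓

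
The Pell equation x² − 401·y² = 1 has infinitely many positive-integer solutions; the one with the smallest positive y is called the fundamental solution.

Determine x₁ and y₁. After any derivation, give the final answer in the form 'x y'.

√401 → a₀=20, period (40); ℓ=1 odd so k=1
step 0: (20, 1)  from 20·(1,0) + (0,1)
step 1: (801, 40)  from 40·(20,1) + (1,0)
→ (801, 40).  Check: 801²=641601, 401·40²=641600, difference 1.

801 40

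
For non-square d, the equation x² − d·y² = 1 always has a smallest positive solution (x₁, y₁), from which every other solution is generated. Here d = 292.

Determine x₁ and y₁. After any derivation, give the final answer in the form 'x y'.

[17; 11,2,1,3,8,3,1,2,11,34] for √292; ℓ=10 ⇒ convergent index 9
k=0  a_k=17  p_k/q_k = 17/1
…
k=2  a_k=2  p_k/q_k = 393/23
k=3  a_k=1  p_k/q_k = 581/34
…
k=5  a_k=8  p_k/q_k = 17669/1034
k=6  a_k=3  p_k/q_k = 55143/3227
…
k=8  a_k=2  p_k/q_k = 200767/11749
k=9  a_k=11  p_k/q_k = 2281249/133500
(x₁, y₁) = (2281249, 133500);  2281249² − 292·133500² = 1 ✓

2281249 133500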